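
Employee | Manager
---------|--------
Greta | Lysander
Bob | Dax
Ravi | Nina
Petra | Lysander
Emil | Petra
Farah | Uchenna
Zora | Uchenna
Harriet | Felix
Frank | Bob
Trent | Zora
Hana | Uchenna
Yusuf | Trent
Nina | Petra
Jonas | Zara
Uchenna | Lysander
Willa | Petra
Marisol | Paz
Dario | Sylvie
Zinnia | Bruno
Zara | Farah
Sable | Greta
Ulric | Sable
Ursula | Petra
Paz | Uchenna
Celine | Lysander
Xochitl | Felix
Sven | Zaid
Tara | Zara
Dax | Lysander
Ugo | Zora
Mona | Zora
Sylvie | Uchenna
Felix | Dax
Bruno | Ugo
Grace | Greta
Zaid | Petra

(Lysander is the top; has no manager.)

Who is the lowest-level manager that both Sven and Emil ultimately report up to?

Petra

Sven's chain of managers is Zaid, Petra, Lysander. Emil's chain of managers is Petra, Lysander. The first manager that appears in both chains is Petra.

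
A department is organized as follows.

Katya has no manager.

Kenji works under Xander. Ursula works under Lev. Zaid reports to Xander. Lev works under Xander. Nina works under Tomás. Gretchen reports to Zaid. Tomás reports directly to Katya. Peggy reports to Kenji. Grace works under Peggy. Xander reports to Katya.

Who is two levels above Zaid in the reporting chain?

Katya

Zaid reports to Xander, and Xander reports to Katya. So Zaid's skip-level manager is Katya.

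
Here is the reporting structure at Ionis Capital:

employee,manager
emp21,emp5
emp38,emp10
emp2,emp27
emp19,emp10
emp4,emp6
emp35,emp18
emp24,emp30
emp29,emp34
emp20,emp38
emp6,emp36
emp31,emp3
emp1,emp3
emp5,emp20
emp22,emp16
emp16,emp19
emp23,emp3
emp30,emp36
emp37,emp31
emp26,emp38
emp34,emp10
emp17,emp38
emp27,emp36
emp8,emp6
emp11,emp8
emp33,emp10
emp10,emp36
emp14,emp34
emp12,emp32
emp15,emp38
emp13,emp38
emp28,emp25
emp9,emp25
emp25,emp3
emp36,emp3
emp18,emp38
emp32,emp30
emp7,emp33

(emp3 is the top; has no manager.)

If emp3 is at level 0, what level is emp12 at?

Chain from emp12 up to emp3: emp12 → emp32 → emp30 → emp36 → emp3. That is 4 steps up, so emp12 is 4 levels below emp3.

4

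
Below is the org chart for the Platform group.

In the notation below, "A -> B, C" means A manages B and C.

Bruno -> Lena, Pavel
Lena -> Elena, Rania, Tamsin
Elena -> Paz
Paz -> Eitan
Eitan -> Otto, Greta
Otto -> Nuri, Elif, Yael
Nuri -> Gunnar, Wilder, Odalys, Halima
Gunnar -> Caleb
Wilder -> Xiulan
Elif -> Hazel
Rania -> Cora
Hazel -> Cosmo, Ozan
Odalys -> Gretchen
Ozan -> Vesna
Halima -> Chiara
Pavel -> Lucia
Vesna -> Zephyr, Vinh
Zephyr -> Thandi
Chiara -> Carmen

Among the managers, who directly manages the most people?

Direct-report counts: Bruno has 2; Pavel has 1; Lena has 3; Rania has 1; Elena has 1; Paz has 1; Eitan has 2; Otto has 3; Elif has 1; Hazel has 2; Ozan has 1; Vesna has 2; Zephyr has 1; Nuri has 4; Halima has 1; Chiara has 1; Odalys has 1; Wilder has 1; Gunnar has 1. The largest is 4, held by Nuri.

Nuri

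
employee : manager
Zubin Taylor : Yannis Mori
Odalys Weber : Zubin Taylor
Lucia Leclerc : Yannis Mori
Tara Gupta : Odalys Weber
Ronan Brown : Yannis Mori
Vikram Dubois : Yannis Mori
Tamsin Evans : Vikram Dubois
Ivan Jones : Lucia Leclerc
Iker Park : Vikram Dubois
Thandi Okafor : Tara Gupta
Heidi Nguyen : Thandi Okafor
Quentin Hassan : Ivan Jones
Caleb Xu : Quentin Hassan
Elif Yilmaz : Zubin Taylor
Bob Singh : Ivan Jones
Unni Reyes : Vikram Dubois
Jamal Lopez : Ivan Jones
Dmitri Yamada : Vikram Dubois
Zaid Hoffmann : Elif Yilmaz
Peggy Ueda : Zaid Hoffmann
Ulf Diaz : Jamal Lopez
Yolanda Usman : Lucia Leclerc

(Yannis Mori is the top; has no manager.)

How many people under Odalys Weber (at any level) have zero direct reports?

The only person in Odalys Weber's organization with no one reporting to them is Heidi Nguyen. That is 1.

1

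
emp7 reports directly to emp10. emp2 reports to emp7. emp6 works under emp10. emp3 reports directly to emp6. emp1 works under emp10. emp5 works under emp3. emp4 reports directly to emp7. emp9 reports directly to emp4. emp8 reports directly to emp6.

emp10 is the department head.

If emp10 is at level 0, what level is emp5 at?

3

Chain from emp5 up to emp10: emp5 → emp3 → emp6 → emp10. That is 3 steps up, so emp5 is 3 levels below emp10.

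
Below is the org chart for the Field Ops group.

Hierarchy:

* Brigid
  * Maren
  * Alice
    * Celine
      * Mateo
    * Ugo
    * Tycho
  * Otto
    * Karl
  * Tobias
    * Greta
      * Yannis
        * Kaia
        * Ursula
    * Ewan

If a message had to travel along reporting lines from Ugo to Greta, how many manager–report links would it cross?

4

Ugo is 2 levels below Brigid, and Greta is 2 levels below Brigid (their lowest common manager). The shortest path runs up from Ugo to Brigid and back down to Greta: 2 + 2 = 4 links.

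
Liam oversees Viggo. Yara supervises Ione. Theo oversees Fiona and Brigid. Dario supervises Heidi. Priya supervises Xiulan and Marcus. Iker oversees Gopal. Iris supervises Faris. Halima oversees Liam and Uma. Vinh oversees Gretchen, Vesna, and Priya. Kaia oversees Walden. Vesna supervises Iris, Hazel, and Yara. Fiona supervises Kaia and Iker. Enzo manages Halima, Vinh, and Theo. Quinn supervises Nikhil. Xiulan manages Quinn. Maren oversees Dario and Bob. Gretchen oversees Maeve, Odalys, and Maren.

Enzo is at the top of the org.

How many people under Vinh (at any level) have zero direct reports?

9

The people in Vinh's organization with no one reporting to them are Marcus, Nikhil, Ione, Hazel, Faris, Odalys, Maeve, Bob, Heidi. That is 9.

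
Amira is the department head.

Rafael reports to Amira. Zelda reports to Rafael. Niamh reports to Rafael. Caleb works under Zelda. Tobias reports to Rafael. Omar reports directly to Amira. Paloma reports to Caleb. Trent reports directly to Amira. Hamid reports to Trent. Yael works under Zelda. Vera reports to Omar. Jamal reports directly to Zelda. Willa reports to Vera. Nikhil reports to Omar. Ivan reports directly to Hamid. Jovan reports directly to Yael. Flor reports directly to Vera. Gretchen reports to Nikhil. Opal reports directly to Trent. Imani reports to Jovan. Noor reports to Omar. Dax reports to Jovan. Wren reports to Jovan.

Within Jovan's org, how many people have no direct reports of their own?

The people in Jovan's organization with no one reporting to them are Wren, Dax, Imani. That is 3.

3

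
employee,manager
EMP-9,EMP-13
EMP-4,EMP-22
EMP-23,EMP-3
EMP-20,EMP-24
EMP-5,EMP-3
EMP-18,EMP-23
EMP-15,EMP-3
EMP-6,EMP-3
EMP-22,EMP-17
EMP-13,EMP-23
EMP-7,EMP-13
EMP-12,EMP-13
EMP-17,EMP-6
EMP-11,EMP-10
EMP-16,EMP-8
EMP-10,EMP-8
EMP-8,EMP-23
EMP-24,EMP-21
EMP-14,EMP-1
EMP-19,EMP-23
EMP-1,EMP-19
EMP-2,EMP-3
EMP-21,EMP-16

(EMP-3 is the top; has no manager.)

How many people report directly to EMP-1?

EMP-1 directly manages EMP-14. That is 1 direct report.

1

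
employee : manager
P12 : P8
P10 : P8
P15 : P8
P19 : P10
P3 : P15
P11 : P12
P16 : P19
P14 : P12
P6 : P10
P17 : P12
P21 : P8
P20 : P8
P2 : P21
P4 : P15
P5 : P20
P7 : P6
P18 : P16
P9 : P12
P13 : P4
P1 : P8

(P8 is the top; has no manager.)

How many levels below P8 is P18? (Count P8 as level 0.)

Chain from P18 up to P8: P18 → P16 → P19 → P10 → P8. That is 4 steps up, so P18 is 4 levels below P8.

4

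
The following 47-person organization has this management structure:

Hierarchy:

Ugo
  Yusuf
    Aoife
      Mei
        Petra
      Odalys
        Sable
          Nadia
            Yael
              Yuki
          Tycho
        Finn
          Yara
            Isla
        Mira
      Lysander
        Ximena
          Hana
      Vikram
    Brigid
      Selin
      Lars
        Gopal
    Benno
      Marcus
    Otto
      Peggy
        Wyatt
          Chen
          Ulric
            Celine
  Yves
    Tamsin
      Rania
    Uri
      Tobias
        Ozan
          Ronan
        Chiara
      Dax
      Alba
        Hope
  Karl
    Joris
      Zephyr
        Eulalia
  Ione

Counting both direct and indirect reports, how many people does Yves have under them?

10

Yves directly manages Tamsin, Uri. Under Tamsin: Rania (1). Under Uri: Alba, Hope, Dax, Tobias, Chiara, Ozan, Ronan (7). So Yves's organization is 2 direct reports plus everyone under them: 2 + 8 = 10.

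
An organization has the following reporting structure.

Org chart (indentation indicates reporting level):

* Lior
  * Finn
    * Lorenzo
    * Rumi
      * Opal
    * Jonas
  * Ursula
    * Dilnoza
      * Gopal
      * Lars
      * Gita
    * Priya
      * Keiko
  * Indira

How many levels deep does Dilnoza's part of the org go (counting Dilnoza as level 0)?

1

The longest chain under Dilnoza runs Dilnoza → Gita, which is 1 level below Dilnoza.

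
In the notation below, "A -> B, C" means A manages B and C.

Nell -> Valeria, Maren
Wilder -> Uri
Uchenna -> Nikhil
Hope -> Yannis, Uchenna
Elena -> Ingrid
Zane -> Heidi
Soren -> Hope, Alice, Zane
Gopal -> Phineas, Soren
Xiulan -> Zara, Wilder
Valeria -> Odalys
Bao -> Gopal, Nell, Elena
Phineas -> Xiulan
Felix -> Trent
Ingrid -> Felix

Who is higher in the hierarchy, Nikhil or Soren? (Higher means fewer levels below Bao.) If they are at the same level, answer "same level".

Soren

Nikhil is 5 levels below Bao; Soren is 2. Soren is higher.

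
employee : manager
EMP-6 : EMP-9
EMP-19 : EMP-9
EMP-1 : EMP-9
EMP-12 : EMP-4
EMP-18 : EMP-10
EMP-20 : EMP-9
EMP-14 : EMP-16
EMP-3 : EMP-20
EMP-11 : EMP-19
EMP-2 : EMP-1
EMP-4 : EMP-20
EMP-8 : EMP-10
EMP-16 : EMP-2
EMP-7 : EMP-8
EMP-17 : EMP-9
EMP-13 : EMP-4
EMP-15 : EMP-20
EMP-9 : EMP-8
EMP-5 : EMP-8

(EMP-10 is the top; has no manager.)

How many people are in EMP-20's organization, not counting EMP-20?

EMP-20 directly manages EMP-15, EMP-4, EMP-3. EMP-15 has no reports. Under EMP-4: EMP-12, EMP-13 (2). EMP-3 has no reports. So EMP-20's organization is 3 direct reports plus everyone under them: 1 + 3 + 1 = 5.

5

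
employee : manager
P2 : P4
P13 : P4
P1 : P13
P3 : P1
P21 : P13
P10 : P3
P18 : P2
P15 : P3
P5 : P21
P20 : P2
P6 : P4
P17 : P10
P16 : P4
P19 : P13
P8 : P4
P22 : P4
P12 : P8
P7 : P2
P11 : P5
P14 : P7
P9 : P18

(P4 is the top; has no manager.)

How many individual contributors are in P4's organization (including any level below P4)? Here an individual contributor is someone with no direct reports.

The people in P4's organization with no one reporting to them are P22, P12, P16, P6, P19, P11, P15, P17, P14, P20, P9. That is 11.

11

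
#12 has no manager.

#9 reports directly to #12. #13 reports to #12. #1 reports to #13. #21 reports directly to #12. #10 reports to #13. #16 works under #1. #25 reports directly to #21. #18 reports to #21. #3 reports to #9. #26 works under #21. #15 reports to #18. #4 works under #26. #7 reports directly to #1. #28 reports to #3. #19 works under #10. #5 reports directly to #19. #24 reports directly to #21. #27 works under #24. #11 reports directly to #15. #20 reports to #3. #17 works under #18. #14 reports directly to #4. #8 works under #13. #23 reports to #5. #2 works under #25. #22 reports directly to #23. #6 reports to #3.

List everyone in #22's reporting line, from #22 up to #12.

#22 reports to #23. #23 reports to #5. #5 reports to #19. #19 reports to #10. #10 reports to #13. #13 reports to #12. #12 is at the top.

#22 -> #23 -> #5 -> #19 -> #10 -> #13 -> #12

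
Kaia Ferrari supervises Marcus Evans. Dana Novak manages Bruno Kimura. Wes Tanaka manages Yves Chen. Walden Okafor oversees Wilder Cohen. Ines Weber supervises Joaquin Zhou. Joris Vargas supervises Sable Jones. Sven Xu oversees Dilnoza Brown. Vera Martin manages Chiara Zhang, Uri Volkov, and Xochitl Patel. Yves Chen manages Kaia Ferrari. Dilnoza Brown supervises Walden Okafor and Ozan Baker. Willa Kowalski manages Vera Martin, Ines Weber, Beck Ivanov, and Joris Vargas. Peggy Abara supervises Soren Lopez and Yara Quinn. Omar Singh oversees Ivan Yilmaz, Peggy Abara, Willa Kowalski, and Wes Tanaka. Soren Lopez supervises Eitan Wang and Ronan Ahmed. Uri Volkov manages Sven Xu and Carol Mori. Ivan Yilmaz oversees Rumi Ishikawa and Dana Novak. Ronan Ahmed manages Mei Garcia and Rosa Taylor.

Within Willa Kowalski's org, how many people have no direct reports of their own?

The people in Willa Kowalski's organization with no one reporting to them are Sable Jones, Beck Ivanov, Joaquin Zhou, Xochitl Patel, Carol Mori, Ozan Baker, Wilder Cohen, Chiara Zhang. That is 8.

8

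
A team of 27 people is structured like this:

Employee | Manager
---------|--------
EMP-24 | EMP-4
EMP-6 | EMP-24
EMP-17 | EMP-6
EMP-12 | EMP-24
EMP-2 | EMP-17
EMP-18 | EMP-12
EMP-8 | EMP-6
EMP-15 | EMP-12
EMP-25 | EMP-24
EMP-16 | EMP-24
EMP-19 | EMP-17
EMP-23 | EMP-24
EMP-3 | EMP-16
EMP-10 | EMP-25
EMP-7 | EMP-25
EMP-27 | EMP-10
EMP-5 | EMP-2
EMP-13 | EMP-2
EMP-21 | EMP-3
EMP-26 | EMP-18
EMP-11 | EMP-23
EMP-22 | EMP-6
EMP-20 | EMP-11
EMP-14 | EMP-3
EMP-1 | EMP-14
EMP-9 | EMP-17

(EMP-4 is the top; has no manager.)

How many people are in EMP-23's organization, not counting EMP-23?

2

EMP-23 directly manages EMP-11. Under EMP-11: EMP-20 (1). That's 2 in total.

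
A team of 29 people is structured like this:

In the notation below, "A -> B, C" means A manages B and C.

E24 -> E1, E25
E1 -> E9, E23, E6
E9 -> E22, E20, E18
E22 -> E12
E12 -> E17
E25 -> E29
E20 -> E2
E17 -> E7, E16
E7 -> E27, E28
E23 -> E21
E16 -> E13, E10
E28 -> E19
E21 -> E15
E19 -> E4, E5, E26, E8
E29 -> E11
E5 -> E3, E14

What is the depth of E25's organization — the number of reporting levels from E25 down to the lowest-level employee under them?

The longest chain under E25 runs E25 → E29 → E11, which is 2 levels below E25.

2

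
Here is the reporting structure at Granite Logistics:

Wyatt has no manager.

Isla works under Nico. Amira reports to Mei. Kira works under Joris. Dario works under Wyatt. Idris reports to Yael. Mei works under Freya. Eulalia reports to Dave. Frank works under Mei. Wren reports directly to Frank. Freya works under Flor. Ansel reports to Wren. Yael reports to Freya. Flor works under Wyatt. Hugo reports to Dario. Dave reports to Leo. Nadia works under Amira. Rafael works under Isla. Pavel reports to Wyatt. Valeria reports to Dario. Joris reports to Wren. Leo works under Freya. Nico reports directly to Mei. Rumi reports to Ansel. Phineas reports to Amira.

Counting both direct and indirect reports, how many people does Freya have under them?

18

Freya directly manages Mei, Yael, Leo. Under Mei: Amira, Phineas, Nadia, Frank, Wren, Joris, Kira, Ansel, Rumi, Nico, Isla, Rafael (12). Under Yael: Idris (1). Under Leo: Dave, Eulalia (2). So Freya's organization is 3 direct reports plus everyone under them: 13 + 2 + 3 = 18.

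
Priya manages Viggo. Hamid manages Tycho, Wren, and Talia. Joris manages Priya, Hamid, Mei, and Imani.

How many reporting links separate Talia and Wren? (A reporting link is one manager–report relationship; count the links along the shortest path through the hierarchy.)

Talia is 1 level below Hamid, and Wren is 1 level below Hamid (their lowest common manager). The shortest path runs up from Talia to Hamid and back down to Wren: 1 + 1 = 2 links.

2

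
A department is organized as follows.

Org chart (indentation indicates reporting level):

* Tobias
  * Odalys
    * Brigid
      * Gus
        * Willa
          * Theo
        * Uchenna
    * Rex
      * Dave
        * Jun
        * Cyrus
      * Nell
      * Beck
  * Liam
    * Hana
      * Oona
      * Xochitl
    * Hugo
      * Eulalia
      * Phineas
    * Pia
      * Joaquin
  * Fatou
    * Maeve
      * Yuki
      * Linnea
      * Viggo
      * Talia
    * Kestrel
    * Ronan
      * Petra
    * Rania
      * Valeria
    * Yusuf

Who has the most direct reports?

Direct-report counts: Tobias has 3; Fatou has 5; Rania has 1; Ronan has 1; Maeve has 4; Liam has 3; Pia has 1; Hugo has 2; Hana has 2; Odalys has 2; Rex has 3; Dave has 2; Brigid has 1; Gus has 2; Willa has 1. The largest is 5, held by Fatou.

Fatou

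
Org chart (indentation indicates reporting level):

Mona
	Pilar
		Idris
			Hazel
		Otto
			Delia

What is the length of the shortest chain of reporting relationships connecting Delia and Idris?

Delia is 2 levels below Pilar, and Idris is 1 level below Pilar (their lowest common manager). The shortest path runs up from Delia to Pilar and back down to Idris: 2 + 1 = 3 links.

3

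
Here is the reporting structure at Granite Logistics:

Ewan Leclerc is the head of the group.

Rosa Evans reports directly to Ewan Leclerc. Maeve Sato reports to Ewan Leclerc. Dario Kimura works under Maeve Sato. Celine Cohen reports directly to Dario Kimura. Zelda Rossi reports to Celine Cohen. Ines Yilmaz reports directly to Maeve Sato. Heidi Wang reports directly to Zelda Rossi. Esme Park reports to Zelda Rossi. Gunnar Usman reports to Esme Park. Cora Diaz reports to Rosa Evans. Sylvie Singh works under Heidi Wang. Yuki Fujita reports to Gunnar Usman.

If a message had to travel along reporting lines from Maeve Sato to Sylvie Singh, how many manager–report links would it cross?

Sylvie Singh is in Maeve Sato's organization: the chain from Sylvie Singh up to Maeve Sato is Sylvie Singh → Heidi Wang → Zelda Rossi → Celine Cohen → Dario Kimura → Maeve Sato, which is 5 links.

5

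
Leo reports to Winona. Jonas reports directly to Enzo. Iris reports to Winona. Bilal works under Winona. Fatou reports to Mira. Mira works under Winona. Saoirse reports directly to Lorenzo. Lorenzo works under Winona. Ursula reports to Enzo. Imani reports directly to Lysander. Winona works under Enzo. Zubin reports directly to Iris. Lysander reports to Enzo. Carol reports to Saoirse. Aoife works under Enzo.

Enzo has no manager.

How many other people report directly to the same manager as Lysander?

4

Lysander reports to Enzo. Enzo's other direct reports are Winona, Jonas, Aoife, Ursula — 4 peers.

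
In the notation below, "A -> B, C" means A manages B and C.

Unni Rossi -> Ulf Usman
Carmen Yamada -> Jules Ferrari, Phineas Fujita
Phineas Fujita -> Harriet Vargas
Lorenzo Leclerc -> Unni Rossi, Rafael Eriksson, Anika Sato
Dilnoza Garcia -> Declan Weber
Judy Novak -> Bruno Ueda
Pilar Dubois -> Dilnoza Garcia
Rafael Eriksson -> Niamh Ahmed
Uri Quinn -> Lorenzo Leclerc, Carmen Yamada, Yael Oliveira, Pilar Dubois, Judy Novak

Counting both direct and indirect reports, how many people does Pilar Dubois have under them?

Pilar Dubois directly manages Dilnoza Garcia. Under Dilnoza Garcia: Declan Weber (1). That's 2 in total.

2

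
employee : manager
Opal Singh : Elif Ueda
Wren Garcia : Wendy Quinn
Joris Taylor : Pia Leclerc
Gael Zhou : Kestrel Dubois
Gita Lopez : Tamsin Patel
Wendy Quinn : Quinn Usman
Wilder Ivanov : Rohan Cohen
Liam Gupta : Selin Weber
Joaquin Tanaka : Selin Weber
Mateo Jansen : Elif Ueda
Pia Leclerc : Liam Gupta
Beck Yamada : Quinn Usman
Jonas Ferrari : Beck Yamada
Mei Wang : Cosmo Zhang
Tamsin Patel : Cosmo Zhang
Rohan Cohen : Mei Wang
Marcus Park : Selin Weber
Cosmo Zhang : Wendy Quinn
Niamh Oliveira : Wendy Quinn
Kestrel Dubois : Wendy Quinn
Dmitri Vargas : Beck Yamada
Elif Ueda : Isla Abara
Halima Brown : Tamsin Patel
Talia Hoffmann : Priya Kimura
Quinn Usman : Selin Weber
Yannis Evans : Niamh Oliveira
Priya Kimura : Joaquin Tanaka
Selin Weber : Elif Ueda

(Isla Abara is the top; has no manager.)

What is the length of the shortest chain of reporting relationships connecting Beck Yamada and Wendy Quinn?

Beck Yamada is 1 level below Quinn Usman, and Wendy Quinn is 1 level below Quinn Usman (their lowest common manager). The shortest path runs up from Beck Yamada to Quinn Usman and back down to Wendy Quinn: 1 + 1 = 2 links.

2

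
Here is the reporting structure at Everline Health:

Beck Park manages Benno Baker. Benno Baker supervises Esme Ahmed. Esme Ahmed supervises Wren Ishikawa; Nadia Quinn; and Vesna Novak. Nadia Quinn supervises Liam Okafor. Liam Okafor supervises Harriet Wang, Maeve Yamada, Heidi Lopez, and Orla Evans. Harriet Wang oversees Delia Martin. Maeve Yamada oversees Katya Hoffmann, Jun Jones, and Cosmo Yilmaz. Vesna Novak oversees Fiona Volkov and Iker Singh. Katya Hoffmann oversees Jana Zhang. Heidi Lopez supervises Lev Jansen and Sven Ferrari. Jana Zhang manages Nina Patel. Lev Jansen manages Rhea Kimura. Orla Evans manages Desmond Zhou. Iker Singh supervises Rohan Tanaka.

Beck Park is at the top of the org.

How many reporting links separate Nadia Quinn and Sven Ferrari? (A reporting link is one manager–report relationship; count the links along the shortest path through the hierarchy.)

3

Sven Ferrari is in Nadia Quinn's organization: the chain from Sven Ferrari up to Nadia Quinn is Sven Ferrari → Heidi Lopez → Liam Okafor → Nadia Quinn, which is 3 links.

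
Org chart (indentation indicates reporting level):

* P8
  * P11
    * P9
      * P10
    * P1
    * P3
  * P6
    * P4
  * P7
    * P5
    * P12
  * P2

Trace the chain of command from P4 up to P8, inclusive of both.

P4 reports to P6. P6 reports to P8. P8 is at the top.

P4 -> P6 -> P8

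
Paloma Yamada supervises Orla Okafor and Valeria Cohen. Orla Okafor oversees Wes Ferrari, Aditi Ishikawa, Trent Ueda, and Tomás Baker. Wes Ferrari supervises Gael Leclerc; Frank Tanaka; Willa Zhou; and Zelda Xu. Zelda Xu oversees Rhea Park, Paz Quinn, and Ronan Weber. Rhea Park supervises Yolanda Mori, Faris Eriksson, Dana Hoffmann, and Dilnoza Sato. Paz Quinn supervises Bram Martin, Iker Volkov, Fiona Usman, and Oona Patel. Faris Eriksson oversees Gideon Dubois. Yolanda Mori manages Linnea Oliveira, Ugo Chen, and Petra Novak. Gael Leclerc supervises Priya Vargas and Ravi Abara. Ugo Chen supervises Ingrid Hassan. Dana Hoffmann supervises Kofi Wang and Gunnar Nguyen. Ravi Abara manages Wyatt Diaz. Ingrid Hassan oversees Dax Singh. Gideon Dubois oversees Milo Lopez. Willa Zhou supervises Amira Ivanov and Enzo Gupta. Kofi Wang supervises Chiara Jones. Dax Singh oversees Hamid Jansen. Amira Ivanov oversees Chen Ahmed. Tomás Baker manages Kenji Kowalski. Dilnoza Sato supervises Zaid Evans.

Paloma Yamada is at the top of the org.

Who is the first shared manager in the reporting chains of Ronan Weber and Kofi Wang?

Zelda Xu

Ronan Weber's chain of managers is Zelda Xu, Wes Ferrari, Orla Okafor, Paloma Yamada. Kofi Wang's chain of managers is Dana Hoffmann, Rhea Park, Zelda Xu, Wes Ferrari, Orla Okafor, Paloma Yamada. The first manager that appears in both chains is Zelda Xu.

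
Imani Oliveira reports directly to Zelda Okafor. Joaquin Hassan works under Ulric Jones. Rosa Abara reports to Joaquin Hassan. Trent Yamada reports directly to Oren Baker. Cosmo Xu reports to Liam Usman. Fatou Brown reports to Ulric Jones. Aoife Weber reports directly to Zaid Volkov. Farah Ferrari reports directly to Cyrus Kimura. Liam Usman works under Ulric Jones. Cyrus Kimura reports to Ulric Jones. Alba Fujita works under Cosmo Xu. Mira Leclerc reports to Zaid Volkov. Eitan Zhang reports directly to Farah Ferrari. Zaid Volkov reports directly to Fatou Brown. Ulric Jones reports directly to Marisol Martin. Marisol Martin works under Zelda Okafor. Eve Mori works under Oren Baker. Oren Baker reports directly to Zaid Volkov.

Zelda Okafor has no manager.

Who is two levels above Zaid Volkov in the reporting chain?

Zaid Volkov reports to Fatou Brown, and Fatou Brown reports to Ulric Jones. So Zaid Volkov's skip-level manager is Ulric Jones.

Ulric Jones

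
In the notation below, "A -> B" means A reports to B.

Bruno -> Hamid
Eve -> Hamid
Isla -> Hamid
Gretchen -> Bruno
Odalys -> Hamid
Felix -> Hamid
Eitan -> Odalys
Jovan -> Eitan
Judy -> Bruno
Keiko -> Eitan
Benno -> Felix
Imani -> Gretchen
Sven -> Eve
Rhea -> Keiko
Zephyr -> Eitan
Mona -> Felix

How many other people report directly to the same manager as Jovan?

2

Jovan reports to Eitan. Eitan's other direct reports are Keiko, Zephyr — 2 peers.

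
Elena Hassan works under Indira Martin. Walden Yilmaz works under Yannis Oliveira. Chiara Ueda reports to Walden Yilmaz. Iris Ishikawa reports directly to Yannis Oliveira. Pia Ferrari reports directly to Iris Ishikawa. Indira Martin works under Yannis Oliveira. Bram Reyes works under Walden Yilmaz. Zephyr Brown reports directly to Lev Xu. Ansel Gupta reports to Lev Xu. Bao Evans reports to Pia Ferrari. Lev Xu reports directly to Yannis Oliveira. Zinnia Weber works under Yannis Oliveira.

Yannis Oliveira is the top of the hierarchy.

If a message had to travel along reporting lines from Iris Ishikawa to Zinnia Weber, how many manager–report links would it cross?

2

Iris Ishikawa is 1 level below Yannis Oliveira, and Zinnia Weber is 1 level below Yannis Oliveira (their lowest common manager). The shortest path runs up from Iris Ishikawa to Yannis Oliveira and back down to Zinnia Weber: 1 + 1 = 2 links.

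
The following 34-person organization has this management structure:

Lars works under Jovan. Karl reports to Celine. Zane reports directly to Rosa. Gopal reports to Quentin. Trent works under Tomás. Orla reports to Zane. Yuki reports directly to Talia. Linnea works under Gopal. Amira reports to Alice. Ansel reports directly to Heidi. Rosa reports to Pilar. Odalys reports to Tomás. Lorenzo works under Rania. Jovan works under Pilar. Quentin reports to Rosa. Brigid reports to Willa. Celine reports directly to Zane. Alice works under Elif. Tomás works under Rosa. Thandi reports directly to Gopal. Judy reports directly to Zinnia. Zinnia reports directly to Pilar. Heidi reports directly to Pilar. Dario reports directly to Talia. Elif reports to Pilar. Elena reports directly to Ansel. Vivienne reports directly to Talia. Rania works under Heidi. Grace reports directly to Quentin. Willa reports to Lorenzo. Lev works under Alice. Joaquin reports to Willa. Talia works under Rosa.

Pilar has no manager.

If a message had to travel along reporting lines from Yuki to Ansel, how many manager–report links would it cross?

5

Yuki is 3 levels below Pilar, and Ansel is 2 levels below Pilar (their lowest common manager). The shortest path runs up from Yuki to Pilar and back down to Ansel: 3 + 2 = 5 links.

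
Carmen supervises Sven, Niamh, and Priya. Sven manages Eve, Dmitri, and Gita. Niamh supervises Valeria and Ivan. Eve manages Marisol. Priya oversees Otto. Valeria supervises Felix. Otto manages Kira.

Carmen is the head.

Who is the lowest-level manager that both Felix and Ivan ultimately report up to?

Felix's chain of managers is Valeria, Niamh, Carmen. Ivan's chain of managers is Niamh, Carmen. The first manager that appears in both chains is Niamh.

Niamh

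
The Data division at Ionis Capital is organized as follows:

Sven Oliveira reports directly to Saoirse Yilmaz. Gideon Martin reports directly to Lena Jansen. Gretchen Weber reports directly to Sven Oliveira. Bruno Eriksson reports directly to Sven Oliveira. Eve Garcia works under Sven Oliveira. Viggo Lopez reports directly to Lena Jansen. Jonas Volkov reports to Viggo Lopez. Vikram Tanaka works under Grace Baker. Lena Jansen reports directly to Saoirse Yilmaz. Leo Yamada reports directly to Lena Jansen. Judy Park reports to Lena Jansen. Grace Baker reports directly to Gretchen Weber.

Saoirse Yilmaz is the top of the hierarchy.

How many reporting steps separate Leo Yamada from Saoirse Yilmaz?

Chain from Leo Yamada up to Saoirse Yilmaz: Leo Yamada → Lena Jansen → Saoirse Yilmaz. That is 2 steps up, so Leo Yamada is 2 levels below Saoirse Yilmaz.

2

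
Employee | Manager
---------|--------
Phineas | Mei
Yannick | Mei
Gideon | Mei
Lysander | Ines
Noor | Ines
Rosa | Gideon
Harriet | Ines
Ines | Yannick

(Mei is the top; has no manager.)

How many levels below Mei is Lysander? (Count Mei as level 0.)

Chain from Lysander up to Mei: Lysander → Ines → Yannick → Mei. That is 3 steps up, so Lysander is 3 levels below Mei.

3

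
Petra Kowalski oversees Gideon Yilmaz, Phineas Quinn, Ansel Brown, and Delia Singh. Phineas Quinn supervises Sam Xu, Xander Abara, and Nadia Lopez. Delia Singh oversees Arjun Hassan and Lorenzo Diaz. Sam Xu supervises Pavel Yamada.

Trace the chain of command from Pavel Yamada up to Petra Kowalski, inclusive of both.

Pavel Yamada -> Sam Xu -> Phineas Quinn -> Petra Kowalski

Pavel Yamada reports to Sam Xu. Sam Xu reports to Phineas Quinn. Phineas Quinn reports to Petra Kowalski. Petra Kowalski is at the top.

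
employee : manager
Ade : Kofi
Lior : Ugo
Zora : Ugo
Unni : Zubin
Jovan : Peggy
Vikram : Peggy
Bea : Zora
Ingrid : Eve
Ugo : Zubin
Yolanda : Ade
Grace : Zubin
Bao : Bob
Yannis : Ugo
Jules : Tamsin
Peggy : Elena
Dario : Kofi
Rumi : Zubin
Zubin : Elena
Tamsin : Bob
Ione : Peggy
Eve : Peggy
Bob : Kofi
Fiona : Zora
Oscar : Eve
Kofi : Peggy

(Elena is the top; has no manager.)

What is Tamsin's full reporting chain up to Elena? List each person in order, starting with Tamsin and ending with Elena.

Tamsin reports to Bob. Bob reports to Kofi. Kofi reports to Peggy. Peggy reports to Elena. Elena is at the top.

Tamsin -> Bob -> Kofi -> Peggy -> Elena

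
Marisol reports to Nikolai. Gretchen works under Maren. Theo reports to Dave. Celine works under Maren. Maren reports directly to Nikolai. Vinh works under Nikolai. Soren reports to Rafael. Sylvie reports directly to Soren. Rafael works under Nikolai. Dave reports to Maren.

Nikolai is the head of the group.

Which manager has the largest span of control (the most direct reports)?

Nikolai

Direct-report counts: Nikolai has 4; Rafael has 1; Soren has 1; Maren has 3; Dave has 1. The largest is 4, held by Nikolai.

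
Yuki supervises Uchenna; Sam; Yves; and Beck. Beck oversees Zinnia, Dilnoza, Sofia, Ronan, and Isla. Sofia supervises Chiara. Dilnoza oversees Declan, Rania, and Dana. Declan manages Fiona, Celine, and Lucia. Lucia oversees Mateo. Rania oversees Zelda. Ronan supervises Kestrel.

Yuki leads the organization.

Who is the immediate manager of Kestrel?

Ronan

Kestrel reports directly to Ronan.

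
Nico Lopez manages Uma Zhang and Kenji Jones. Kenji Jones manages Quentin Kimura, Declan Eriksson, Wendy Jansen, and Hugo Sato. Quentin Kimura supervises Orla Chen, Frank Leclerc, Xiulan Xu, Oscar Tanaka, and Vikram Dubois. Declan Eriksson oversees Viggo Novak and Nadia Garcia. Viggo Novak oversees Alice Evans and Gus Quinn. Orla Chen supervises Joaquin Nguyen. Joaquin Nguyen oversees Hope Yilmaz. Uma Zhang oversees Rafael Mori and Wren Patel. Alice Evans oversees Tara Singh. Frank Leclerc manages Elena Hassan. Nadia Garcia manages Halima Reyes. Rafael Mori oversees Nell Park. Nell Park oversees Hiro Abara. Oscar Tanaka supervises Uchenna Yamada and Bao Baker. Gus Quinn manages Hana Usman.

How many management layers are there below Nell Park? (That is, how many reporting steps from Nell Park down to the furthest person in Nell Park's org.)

The longest chain under Nell Park runs Nell Park → Hiro Abara, which is 1 level below Nell Park.

1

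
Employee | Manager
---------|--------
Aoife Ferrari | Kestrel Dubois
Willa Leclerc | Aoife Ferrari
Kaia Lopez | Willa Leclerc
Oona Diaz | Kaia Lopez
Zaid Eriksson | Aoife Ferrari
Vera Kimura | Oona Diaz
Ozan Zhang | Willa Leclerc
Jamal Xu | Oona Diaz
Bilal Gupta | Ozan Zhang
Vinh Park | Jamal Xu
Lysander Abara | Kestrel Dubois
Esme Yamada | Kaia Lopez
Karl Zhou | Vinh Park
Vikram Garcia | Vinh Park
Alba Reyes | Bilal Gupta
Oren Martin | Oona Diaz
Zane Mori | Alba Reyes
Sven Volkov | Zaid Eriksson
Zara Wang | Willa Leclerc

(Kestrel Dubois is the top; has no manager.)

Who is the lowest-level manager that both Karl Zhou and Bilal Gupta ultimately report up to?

Willa Leclerc

Karl Zhou's chain of managers is Vinh Park, Jamal Xu, Oona Diaz, Kaia Lopez, Willa Leclerc, Aoife Ferrari, Kestrel Dubois. Bilal Gupta's chain of managers is Ozan Zhang, Willa Leclerc, Aoife Ferrari, Kestrel Dubois. The first manager that appears in both chains is Willa Leclerc.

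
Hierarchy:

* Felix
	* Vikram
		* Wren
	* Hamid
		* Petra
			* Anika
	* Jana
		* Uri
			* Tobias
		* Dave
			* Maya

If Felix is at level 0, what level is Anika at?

Chain from Anika up to Felix: Anika → Petra → Hamid → Felix. That is 3 steps up, so Anika is 3 levels below Felix.

3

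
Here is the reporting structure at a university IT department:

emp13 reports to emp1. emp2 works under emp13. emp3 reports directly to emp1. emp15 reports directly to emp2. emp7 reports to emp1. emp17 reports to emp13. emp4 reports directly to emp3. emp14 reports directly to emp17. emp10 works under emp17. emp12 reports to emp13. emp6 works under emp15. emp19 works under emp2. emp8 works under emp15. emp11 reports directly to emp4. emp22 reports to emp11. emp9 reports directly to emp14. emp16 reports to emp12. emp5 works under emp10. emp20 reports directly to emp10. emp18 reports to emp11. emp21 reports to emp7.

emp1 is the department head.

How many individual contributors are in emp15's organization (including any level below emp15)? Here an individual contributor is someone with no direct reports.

2

The people in emp15's organization with no one reporting to them are emp8, emp6. That is 2.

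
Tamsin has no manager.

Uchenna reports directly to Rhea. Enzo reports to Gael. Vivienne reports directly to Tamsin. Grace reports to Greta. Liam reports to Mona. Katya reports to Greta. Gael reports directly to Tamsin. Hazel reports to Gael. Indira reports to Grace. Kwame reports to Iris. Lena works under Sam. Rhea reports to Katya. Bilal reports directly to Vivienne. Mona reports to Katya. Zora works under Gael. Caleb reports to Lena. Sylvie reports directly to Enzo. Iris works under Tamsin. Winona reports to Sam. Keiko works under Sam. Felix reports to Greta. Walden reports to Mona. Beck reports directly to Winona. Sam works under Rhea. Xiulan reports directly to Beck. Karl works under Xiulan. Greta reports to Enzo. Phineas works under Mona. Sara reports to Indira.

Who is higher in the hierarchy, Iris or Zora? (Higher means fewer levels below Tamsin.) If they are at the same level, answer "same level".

Iris is 1 level below Tamsin; Zora is 2. Iris is higher.

Iris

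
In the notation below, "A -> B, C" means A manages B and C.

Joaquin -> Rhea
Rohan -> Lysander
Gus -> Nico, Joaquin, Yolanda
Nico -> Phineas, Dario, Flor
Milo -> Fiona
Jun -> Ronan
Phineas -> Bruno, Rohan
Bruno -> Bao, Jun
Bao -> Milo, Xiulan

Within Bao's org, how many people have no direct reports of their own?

The people in Bao's organization with no one reporting to them are Xiulan, Fiona. That is 2.

2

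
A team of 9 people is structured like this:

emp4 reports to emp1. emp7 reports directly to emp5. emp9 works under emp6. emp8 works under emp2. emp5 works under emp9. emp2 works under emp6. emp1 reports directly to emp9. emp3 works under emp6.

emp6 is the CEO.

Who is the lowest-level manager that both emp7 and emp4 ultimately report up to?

emp7's chain of managers is emp5, emp9, emp6. emp4's chain of managers is emp1, emp9, emp6. The first manager that appears in both chains is emp9.

emp9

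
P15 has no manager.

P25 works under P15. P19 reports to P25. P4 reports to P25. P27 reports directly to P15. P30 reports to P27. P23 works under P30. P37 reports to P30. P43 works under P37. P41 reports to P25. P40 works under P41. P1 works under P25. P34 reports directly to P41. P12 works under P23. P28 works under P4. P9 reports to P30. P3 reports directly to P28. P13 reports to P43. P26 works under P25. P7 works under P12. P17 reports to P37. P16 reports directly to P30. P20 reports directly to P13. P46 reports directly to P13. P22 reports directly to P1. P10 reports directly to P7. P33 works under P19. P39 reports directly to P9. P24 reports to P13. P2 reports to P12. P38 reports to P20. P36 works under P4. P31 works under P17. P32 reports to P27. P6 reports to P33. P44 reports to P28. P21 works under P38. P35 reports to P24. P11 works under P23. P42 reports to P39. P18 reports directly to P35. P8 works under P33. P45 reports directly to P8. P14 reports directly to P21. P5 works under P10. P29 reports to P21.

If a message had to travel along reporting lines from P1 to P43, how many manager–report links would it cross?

P1 is 2 levels below P15, and P43 is 4 levels below P15 (their lowest common manager). The shortest path runs up from P1 to P15 and back down to P43: 2 + 4 = 6 links.

6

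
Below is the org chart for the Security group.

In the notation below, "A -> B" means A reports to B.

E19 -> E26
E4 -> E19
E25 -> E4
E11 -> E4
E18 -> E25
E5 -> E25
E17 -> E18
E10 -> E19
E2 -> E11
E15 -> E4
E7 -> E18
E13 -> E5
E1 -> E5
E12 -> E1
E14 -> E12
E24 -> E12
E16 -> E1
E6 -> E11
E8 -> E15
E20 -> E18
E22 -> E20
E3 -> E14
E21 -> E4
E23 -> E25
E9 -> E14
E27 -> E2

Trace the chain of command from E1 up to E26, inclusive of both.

E1 reports to E5. E5 reports to E25. E25 reports to E4. E4 reports to E19. E19 reports to E26. E26 is at the top.

E1 -> E5 -> E25 -> E4 -> E19 -> E26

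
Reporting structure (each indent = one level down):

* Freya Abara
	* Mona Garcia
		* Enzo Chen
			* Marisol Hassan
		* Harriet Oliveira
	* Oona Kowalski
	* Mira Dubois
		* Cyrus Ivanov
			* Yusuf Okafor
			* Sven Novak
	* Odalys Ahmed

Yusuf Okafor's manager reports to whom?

Yusuf Okafor reports to Cyrus Ivanov, and Cyrus Ivanov reports to Mira Dubois. So Yusuf Okafor's skip-level manager is Mira Dubois.

Mira Dubois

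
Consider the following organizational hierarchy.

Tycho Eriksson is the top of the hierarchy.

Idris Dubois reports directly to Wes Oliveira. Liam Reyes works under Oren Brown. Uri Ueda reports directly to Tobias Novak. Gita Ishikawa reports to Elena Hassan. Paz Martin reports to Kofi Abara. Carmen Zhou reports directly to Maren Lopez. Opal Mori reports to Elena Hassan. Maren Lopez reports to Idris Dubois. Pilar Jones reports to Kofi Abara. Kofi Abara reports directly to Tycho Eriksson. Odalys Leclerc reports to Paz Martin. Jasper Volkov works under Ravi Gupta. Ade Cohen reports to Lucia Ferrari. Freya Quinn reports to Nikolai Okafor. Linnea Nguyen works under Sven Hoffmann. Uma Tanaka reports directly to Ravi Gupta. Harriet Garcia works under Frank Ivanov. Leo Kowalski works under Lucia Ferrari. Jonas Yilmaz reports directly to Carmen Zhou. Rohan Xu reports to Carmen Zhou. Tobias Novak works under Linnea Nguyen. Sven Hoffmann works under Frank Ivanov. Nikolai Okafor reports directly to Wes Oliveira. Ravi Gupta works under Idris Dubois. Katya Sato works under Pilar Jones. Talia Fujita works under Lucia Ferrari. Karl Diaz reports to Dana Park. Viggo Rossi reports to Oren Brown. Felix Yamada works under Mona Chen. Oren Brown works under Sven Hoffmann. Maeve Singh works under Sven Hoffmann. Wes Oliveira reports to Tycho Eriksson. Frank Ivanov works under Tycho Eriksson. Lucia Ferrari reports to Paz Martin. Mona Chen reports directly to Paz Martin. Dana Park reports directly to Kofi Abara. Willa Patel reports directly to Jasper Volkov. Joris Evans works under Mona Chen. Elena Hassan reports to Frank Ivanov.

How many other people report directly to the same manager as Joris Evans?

Joris Evans reports to Mona Chen. Mona Chen's other direct reports are Felix Yamada — 1 peer.

1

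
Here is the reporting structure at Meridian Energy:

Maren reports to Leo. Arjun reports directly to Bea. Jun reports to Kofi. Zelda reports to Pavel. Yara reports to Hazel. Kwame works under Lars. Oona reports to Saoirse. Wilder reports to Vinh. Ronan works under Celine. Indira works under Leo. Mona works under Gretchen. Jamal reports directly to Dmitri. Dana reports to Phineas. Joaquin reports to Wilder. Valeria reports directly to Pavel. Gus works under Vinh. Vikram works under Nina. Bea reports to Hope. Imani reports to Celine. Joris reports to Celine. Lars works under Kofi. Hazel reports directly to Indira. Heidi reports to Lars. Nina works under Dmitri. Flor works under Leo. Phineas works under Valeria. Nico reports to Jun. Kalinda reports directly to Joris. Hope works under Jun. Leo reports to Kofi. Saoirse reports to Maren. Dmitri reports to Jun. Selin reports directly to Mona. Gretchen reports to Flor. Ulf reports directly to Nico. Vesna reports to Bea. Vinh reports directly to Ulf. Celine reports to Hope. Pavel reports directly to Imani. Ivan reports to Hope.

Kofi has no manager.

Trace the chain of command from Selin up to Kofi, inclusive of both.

Selin reports to Mona. Mona reports to Gretchen. Gretchen reports to Flor. Flor reports to Leo. Leo reports to Kofi. Kofi is at the top.

Selin -> Mona -> Gretchen -> Flor -> Leo -> Kofi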